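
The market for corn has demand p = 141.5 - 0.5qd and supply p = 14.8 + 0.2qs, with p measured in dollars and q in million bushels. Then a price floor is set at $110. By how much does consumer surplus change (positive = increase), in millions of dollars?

Rearranging demand gives qd = 283 - 2p; rearranging supply gives qs = 5p - 74. Setting quantity demanded equal to quantity supplied, 283 - 2p = 5p - 74, gives p* = 51 and q* = 181.
Because the floor (110) lies above the market-clearing price, it is binding.
At p = 110: qd = 283 - 2·110 = 63 and qs = 5·110 - 74 = 476.
Consumer surplus without the control is ½ · (141.5 - 51) · 181 = 8190.25.
With the floor, consumers buy 63 units at 110, so CS = ½ · (141.5 - 110) · 63 = 992.25.
Change in consumer surplus = 992.25 - 8190.25 = -7198.

-7198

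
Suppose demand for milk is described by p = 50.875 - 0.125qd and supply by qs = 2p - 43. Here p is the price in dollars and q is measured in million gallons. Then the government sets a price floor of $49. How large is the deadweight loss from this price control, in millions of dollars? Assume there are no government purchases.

Rearranging demand gives qd = 407 - 8p. Setting quantity demanded equal to quantity supplied, 407 - 8p = 2p - 43, gives p* = 45 and q* = 47.
Since 49 > 45, the floor is binding.
At p = 49: qd = 407 - 8·49 = 15 and qs = 2·49 - 43 = 55.
Quantity traded falls to 15. At q = 15 the demand price is (407 - 15)/8 = 49 and the supply price is (43 + 15)/2 = 29.
Deadweight loss = ½ · (49 - 29) · (47 - 15) = ½ · 20 · 32 = 320.

320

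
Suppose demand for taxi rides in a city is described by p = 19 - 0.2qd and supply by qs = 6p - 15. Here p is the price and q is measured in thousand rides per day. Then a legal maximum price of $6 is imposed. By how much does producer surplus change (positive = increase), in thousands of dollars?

-132

Rearranging demand gives qd = 95 - 5p. In a free market, 95 - 5p = 6p - 15 gives the equilibrium p* = 10, q* = 45.
Because the ceiling (6) lies below the market-clearing price, it is binding.
At p = 6: qd = 95 - 5·6 = 65 and qs = 6·6 - 15 = 21.
Producer surplus without the control is ½ · (10 - 2.5) · 45 = 168.75.
With the ceiling, producers sell 21 units at 6, so PS = ½ · (6 - 2.5) · 21 = 36.75.
Change in producer surplus = 36.75 - 168.75 = -132.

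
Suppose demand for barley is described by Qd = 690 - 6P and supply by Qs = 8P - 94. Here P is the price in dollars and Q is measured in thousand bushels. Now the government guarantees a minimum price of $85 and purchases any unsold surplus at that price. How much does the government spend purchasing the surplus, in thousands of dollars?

In a free market, 690 - 6P = 8P - 94 gives the equilibrium P* = 56, Q* = 354.
Since 85 > 56, the floor is binding.
At P = 85: Qd = 690 - 6·85 = 180 and Qs = 8·85 - 94 = 586.
Surplus = Qs - Qd = 406.
Government expenditure = surplus × support price = 406 × 85 = 34510.

34510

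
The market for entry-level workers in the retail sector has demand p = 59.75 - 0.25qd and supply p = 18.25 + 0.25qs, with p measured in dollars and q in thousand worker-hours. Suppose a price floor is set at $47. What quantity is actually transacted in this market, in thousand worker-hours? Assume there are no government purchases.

Rearranging demand gives qd = 239 - 4p; rearranging supply gives qs = 4p - 73. Setting quantity demanded equal to quantity supplied, 239 - 4p = 4p - 73, gives p* = 39 and q* = 83.
The floor of 47 is above the equilibrium price 39, so it binds.
At p = 47: qd = 239 - 4·47 = 51 and qs = 4·47 - 73 = 115.
The quantity actually transacted is the short side, demand: 51.

51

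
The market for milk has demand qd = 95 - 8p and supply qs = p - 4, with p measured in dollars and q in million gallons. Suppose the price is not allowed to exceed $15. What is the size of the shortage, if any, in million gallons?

0

Without the control the market clears where 95 - 8p = p - 4, i.e. p* = 11 and q* = 7.
Since 15 is above p* = 11, the ceiling does not bind and the free-market outcome prevails.
Since the control does not bind, there is no shortage.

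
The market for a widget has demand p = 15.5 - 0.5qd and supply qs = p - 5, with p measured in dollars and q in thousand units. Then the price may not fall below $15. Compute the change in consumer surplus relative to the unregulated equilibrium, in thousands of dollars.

-12

Rearranging demand gives qd = 31 - 2p. Setting quantity demanded equal to quantity supplied, 31 - 2p = p - 5, gives p* = 12 and q* = 7.
Because the floor (15) lies above the market-clearing price, it is binding.
At p = 15: qd = 31 - 2·15 = 1 and qs = 15 - 5 = 10.
Consumer surplus without the control is ½ · (15.5 - 12) · 7 = 12.25.
With the floor, consumers buy 1 units at 15, so CS = ½ · (15.5 - 15) · 1 = 0.25.
Change in consumer surplus = 0.25 - 12.25 = -12.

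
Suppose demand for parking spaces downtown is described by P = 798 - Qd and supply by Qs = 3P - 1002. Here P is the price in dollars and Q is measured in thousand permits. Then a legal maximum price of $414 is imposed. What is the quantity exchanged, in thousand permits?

240

Rearranging demand gives Qd = 798 - P. Setting quantity demanded equal to quantity supplied, 798 - P = 3P - 1002, gives P* = 450 and Q* = 348.
Because the ceiling (414) lies below the market-clearing price, it is binding.
At P = 414: Qd = 798 - 414 = 384 and Qs = 3·414 - 1002 = 240.
The quantity actually transacted is the short side, supply: 240.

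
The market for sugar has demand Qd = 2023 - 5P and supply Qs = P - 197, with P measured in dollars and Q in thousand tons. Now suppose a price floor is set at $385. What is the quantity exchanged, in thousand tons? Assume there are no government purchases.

98

Without the control the market clears where 2023 - 5P = P - 197, i.e. P* = 370 and Q* = 173.
Since 385 > 370, the floor is binding.
At P = 385: Qd = 2023 - 5·385 = 98 and Qs = 385 - 197 = 188.
The quantity actually transacted is the short side, demand: 98.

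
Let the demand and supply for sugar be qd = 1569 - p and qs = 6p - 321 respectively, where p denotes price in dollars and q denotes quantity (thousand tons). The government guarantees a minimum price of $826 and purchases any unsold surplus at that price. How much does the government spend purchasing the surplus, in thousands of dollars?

3214792

Without the control the market clears where 1569 - p = 6p - 321, i.e. p* = 270 and q* = 1299.
The floor of 826 is above the equilibrium price 270, so it binds.
At p = 826: qd = 1569 - 826 = 743 and qs = 6·826 - 321 = 4635.
Surplus = qs - qd = 3892.
Government expenditure = surplus × support price = 3892 × 826 = 3214792.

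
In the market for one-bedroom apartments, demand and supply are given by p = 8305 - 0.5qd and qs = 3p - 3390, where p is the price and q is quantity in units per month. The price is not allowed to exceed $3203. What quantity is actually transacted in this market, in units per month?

Rearranging demand gives qd = 16610 - 2p. In a free market, 16610 - 2p = 3p - 3390 gives the equilibrium p* = 4000, q* = 8610.
Because the ceiling (3203) lies below the market-clearing price, it is binding.
At p = 3203: qd = 16610 - 2·3203 = 10204 and qs = 3·3203 - 3390 = 6219.
The quantity actually transacted is the short side, supply: 6219.

6219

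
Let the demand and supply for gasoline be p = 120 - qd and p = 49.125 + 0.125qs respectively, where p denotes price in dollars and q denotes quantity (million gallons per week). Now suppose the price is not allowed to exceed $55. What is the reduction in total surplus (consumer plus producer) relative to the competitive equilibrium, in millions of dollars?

Rearranging demand gives qd = 120 - p; rearranging supply gives qs = 8p - 393. Equilibrium: 120 - p = 8p - 393, so 513 = 9p and p* = 57, q* = 63.
Because the ceiling (55) lies below the market-clearing price, it is binding.
At p = 55: qd = 120 - 55 = 65 and qs = 8·55 - 393 = 47.
Quantity traded falls to 47. At q = 47 the demand price is 120 - 47 = 73 and the supply price is (393 + 47)/8 = 55.
Deadweight loss = ½ · (73 - 55) · (63 - 47) = ½ · 18 · 16 = 144.

144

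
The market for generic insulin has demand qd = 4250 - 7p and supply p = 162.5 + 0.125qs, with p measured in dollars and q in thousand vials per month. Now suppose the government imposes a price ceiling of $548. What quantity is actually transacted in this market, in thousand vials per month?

Rearranging supply gives qs = 8p - 1300. In a free market, 4250 - 7p = 8p - 1300 gives the equilibrium p* = 370, q* = 1660.
Since 548 is above p* = 370, the ceiling does not bind and the free-market outcome prevails.

1660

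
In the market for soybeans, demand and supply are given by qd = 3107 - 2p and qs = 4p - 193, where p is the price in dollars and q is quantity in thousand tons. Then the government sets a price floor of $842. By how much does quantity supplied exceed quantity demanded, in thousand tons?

Without the control the market clears where 3107 - 2p = 4p - 193, i.e. p* = 550 and q* = 2007.
Since 842 > 550, the floor is binding.
At p = 842: qd = 3107 - 2·842 = 1423 and qs = 4·842 - 193 = 3175.
Surplus = qs - qd = 3175 - 1423 = 1752.

1752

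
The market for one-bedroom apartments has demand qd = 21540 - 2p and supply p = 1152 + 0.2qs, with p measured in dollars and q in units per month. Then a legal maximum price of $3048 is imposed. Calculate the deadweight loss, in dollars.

Rearranging supply gives qs = 5p - 5760. Without the control the market clears where 21540 - 2p = 5p - 5760, i.e. p* = 3900 and q* = 13740.
Because the ceiling (3048) lies below the market-clearing price, it is binding.
At p = 3048: qd = 21540 - 2·3048 = 15444 and qs = 5·3048 - 5760 = 9480.
Quantity traded falls to 9480. At q = 9480 the demand price is (21540 - 9480)/2 = 6030 and the supply price is (5760 + 9480)/5 = 3048.
Deadweight loss = ½ · (6030 - 3048) · (13740 - 9480) = ½ · 2982 · 4260 = 6351660.

6351660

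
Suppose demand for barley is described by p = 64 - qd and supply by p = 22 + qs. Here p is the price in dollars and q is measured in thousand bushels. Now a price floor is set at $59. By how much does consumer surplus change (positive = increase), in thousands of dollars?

Rearranging demand gives qd = 64 - p; rearranging supply gives qs = p - 22. Equilibrium: 64 - p = p - 22, so 86 = 2p and p* = 43, q* = 21.
Since 59 > 43, the floor is binding.
At p = 59: qd = 64 - 59 = 5 and qs = 59 - 22 = 37.
Consumer surplus without the control is ½ · (64 - 43) · 21 = 220.5.
With the floor, consumers buy 5 units at 59, so CS = ½ · (64 - 59) · 5 = 12.5.
Change in consumer surplus = 12.5 - 220.5 = -208.

-208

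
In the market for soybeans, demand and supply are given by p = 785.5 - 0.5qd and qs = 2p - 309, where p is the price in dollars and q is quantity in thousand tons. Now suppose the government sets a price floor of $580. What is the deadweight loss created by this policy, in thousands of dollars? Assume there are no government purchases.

Rearranging demand gives qd = 1571 - 2p. Without the control the market clears where 1571 - 2p = 2p - 309, i.e. p* = 470 and q* = 631.
The floor of 580 is above the equilibrium price 470, so it binds.
At p = 580: qd = 1571 - 2·580 = 411 and qs = 2·580 - 309 = 851.
Quantity traded falls to 411. At q = 411 the demand price is (1571 - 411)/2 = 580 and the supply price is (309 + 411)/2 = 360.
Deadweight loss = ½ · (580 - 360) · (631 - 411) = ½ · 220 · 220 = 24200.

24200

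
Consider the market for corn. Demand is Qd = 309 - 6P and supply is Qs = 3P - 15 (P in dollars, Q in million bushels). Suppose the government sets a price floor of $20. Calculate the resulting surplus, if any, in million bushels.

0

In a free market, 309 - 6P = 3P - 15 gives the equilibrium P* = 36, Q* = 93.
Since 20 is below P* = 36, the floor does not bind and the free-market outcome prevails.
Since the control does not bind, there is no surplus.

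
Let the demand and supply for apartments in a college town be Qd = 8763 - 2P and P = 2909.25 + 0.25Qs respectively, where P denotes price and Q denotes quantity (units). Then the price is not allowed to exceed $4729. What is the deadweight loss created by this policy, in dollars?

Rearranging supply gives Qs = 4P - 11637. Without the control the market clears where 8763 - 2P = 4P - 11637, i.e. P* = 3400 and Q* = 1963.
Since 4729 is above P* = 3400, the ceiling does not bind and the free-market outcome prevails.
Since the control does not bind, no trades are prevented and deadweight loss is zero.

0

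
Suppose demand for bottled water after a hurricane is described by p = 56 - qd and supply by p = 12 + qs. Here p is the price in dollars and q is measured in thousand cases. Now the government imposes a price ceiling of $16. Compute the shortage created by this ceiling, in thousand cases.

36

Rearranging demand gives qd = 56 - p; rearranging supply gives qs = p - 12. Equilibrium: 56 - p = p - 12, so 68 = 2p and p* = 34, q* = 22.
Since 16 < 34, the ceiling is binding.
At p = 16: qd = 56 - 16 = 40 and qs = 16 - 12 = 4.
Shortage = qd - qs = 40 - 4 = 36.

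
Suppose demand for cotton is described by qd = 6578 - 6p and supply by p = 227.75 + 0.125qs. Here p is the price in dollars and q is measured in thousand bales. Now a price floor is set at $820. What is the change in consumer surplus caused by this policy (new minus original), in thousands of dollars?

Rearranging supply gives qs = 8p - 1822. Without the control the market clears where 6578 - 6p = 8p - 1822, i.e. p* = 600 and q* = 2978.
Since 820 > 600, the floor is binding.
At p = 820: qd = 6578 - 6·820 = 1658 and qs = 8·820 - 1822 = 4738.
Consumer surplus without the control is ½ · (3289/3 - 600) · 2978 = 2217121/3.
With the floor, consumers buy 1658 units at 820, so CS = ½ · (3289/3 - 820) · 1658 = 687241/3.
Change in consumer surplus = 687241/3 - 2217121/3 = -509960.

-509960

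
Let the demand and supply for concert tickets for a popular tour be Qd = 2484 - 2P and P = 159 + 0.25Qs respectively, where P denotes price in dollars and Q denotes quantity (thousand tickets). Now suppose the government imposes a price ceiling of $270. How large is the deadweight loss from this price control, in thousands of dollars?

375000

Rearranging supply gives Qs = 4P - 636. Without the control the market clears where 2484 - 2P = 4P - 636, i.e. P* = 520 and Q* = 1444.
Since 270 < 520, the ceiling is binding.
At P = 270: Qd = 2484 - 2·270 = 1944 and Qs = 4·270 - 636 = 444.
Quantity traded falls to 444. At Q = 444 the demand price is (2484 - 444)/2 = 1020 and the supply price is (636 + 444)/4 = 270.
Deadweight loss = ½ · (1020 - 270) · (1444 - 444) = ½ · 750 · 1000 = 375000.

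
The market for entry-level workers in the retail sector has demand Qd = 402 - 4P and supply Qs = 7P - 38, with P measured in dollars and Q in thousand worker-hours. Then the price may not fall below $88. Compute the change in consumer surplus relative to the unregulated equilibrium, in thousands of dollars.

Without the control the market clears where 402 - 4P = 7P - 38, i.e. P* = 40 and Q* = 242.
The floor of 88 is above the equilibrium price 40, so it binds.
At P = 88: Qd = 402 - 4·88 = 50 and Qs = 7·88 - 38 = 578.
Consumer surplus without the control is ½ · (100.5 - 40) · 242 = 7320.5.
With the floor, consumers buy 50 units at 88, so CS = ½ · (100.5 - 88) · 50 = 312.5.
Change in consumer surplus = 312.5 - 7320.5 = -7008.

-7008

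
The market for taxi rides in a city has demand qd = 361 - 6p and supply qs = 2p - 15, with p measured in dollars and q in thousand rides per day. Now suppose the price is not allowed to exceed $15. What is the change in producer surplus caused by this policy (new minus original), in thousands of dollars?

Setting quantity demanded equal to quantity supplied, 361 - 6p = 2p - 15, gives p* = 47 and q* = 79.
Since 15 < 47, the ceiling is binding.
At p = 15: qd = 361 - 6·15 = 271 and qs = 2·15 - 15 = 15.
Producer surplus without the control is ½ · (47 - 7.5) · 79 = 1560.25.
With the ceiling, producers sell 15 units at 15, so PS = ½ · (15 - 7.5) · 15 = 56.25.
Change in producer surplus = 56.25 - 1560.25 = -1504.

-1504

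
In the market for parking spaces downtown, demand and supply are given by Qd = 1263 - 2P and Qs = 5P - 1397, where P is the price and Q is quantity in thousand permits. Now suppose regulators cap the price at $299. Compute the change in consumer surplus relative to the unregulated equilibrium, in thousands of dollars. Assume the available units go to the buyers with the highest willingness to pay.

-33068.25

In a free market, 1263 - 2P = 5P - 1397 gives the equilibrium P* = 380, Q* = 503.
Since 299 < 380, the ceiling is binding.
At P = 299: Qd = 1263 - 2·299 = 665 and Qs = 5·299 - 1397 = 98.
Consumer surplus without the control is ½ · (631.5 - 380) · 503 = 63252.25.
With the ceiling, 98 units are sold at 299 (assume they go to the highest-value buyers). The demand price at Q = 98 is 582.5, so CS = ½ · [(631.5 - 299) + (582.5 - 299)] · 98 = 30184.
Change in consumer surplus = 30184 - 63252.25 = -33068.25.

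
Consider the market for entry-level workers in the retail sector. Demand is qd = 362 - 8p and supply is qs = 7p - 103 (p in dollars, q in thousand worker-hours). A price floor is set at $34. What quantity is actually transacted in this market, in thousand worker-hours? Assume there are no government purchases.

90

Setting quantity demanded equal to quantity supplied, 362 - 8p = 7p - 103, gives p* = 31 and q* = 114.
The floor of 34 is above the equilibrium price 31, so it binds.
At p = 34: qd = 362 - 8·34 = 90 and qs = 7·34 - 103 = 135.
The quantity actually transacted is the short side, demand: 90.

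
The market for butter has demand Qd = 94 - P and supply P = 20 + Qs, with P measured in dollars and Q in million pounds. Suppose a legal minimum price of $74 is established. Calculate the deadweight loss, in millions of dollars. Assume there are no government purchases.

Rearranging supply gives Qs = P - 20. In a free market, 94 - P = P - 20 gives the equilibrium P* = 57, Q* = 37.
Since 74 > 57, the floor is binding.
At P = 74: Qd = 94 - 74 = 20 and Qs = 74 - 20 = 54.
Quantity traded falls to 20. At Q = 20 the demand price is 94 - 20 = 74 and the supply price is 20 + 20 = 40.
Deadweight loss = ½ · (74 - 40) · (37 - 20) = ½ · 34 · 17 = 289.

289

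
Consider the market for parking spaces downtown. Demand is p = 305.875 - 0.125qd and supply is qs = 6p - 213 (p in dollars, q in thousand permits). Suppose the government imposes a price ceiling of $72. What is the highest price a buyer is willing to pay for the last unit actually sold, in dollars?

Rearranging demand gives qd = 2447 - 8p. In a free market, 2447 - 8p = 6p - 213 gives the equilibrium p* = 190, q* = 927.
Since 72 < 190, the ceiling is binding.
At p = 72: qd = 2447 - 8·72 = 1871 and qs = 6·72 - 213 = 219.
Only 219 units reach the market. On the demand curve, the marginal buyer's willingness to pay at q = 219 is (2447 - 219)/8 = 278.5.

278.5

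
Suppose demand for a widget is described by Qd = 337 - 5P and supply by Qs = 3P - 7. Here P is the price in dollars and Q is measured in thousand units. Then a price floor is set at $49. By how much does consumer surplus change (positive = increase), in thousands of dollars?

-642

Without the control the market clears where 337 - 5P = 3P - 7, i.e. P* = 43 and Q* = 122.
Because the floor (49) lies above the market-clearing price, it is binding.
At P = 49: Qd = 337 - 5·49 = 92 and Qs = 3·49 - 7 = 140.
Consumer surplus without the control is ½ · (67.4 - 43) · 122 = 1488.4.
With the floor, consumers buy 92 units at 49, so CS = ½ · (67.4 - 49) · 92 = 846.4.
Change in consumer surplus = 846.4 - 1488.4 = -642.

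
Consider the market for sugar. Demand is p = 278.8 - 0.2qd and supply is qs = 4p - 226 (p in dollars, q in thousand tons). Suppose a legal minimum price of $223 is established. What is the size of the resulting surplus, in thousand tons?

387

Rearranging demand gives qd = 1394 - 5p. Equilibrium: 1394 - 5p = 4p - 226, so 1620 = 9p and p* = 180, q* = 494.
The floor of 223 is above the equilibrium price 180, so it binds.
At p = 223: qd = 1394 - 5·223 = 279 and qs = 4·223 - 226 = 666.
Surplus = qs - qd = 666 - 279 = 387.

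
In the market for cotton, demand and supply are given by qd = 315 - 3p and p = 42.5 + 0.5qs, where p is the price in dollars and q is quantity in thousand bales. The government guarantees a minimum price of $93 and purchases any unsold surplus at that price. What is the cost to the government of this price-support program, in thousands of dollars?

6045

Rearranging supply gives qs = 2p - 85. Setting quantity demanded equal to quantity supplied, 315 - 3p = 2p - 85, gives p* = 80 and q* = 75.
Because the floor (93) lies above the market-clearing price, it is binding.
At p = 93: qd = 315 - 3·93 = 36 and qs = 2·93 - 85 = 101.
Surplus = qs - qd = 65.
Government expenditure = surplus × support price = 65 × 93 = 6045.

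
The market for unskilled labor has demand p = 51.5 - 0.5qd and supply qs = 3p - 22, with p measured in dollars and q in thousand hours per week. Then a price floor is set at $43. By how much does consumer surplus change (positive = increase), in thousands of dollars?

Rearranging demand gives qd = 103 - 2p. Equilibrium: 103 - 2p = 3p - 22, so 125 = 5p and p* = 25, q* = 53.
Since 43 > 25, the floor is binding.
At p = 43: qd = 103 - 2·43 = 17 and qs = 3·43 - 22 = 107.
Consumer surplus without the control is ½ · (51.5 - 25) · 53 = 702.25.
With the floor, consumers buy 17 units at 43, so CS = ½ · (51.5 - 43) · 17 = 72.25.
Change in consumer surplus = 72.25 - 702.25 = -630.

-630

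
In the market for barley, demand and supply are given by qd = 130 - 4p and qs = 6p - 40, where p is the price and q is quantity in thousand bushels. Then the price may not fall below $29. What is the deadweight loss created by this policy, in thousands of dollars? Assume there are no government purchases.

480

In a free market, 130 - 4p = 6p - 40 gives the equilibrium p* = 17, q* = 62.
Since 29 > 17, the floor is binding.
At p = 29: qd = 130 - 4·29 = 14 and qs = 6·29 - 40 = 134.
Quantity traded falls to 14. At q = 14 the demand price is (130 - 14)/4 = 29 and the supply price is (40 + 14)/6 = 9.
Deadweight loss = ½ · (29 - 9) · (62 - 14) = ½ · 20 · 48 = 480.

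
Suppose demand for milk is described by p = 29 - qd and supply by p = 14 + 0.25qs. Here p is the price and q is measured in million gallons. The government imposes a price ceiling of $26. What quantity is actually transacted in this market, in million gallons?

12

Rearranging demand gives qd = 29 - p; rearranging supply gives qs = 4p - 56. Equilibrium: 29 - p = 4p - 56, so 85 = 5p and p* = 17, q* = 12.
The ceiling of 26 is above the equilibrium price 17, so it is not binding; the market clears at p* = 17, q* = 12.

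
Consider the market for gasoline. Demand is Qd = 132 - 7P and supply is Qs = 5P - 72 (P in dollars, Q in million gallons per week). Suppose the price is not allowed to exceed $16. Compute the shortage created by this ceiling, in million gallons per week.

12

Equilibrium: 132 - 7P = 5P - 72, so 204 = 12P and P* = 17, Q* = 13.
The ceiling of 16 is below the equilibrium price 17, so it binds.
At P = 16: Qd = 132 - 7·16 = 20 and Qs = 5·16 - 72 = 8.
Shortage = Qd - Qs = 20 - 8 = 12.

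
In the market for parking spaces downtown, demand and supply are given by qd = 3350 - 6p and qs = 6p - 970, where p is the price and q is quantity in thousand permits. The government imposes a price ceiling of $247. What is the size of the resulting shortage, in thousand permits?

1356

Equilibrium: 3350 - 6p = 6p - 970, so 4320 = 12p and p* = 360, q* = 1190.
The ceiling of 247 is below the equilibrium price 360, so it binds.
At p = 247: qd = 3350 - 6·247 = 1868 and qs = 6·247 - 970 = 512.
Shortage = qd - qs = 1868 - 512 = 1356.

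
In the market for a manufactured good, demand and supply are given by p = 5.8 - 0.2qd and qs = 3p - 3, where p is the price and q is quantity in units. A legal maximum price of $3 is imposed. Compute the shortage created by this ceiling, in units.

Rearranging demand gives qd = 29 - 5p. Equilibrium: 29 - 5p = 3p - 3, so 32 = 8p and p* = 4, q* = 9.
Because the ceiling (3) lies below the market-clearing price, it is binding.
At p = 3: qd = 29 - 5·3 = 14 and qs = 3·3 - 3 = 6.
Shortage = qd - qs = 14 - 6 = 8.

8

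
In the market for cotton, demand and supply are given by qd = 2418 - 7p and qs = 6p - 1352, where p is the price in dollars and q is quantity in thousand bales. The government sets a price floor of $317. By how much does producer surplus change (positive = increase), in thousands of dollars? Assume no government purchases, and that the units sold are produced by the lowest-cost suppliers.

Setting quantity demanded equal to quantity supplied, 2418 - 7p = 6p - 1352, gives p* = 290 and q* = 388.
Because the floor (317) lies above the market-clearing price, it is binding.
At p = 317: qd = 2418 - 7·317 = 199 and qs = 6·317 - 1352 = 550.
Producer surplus without the control is ½ · (290 - 676/3) · 388 = 37636/3.
With the floor, 199 units are sold at 317. The supply price at q = 199 is 258.5, so PS = ½ · [(317 - 676/3) + (317 - 258.5)] · 199 = 179299/12.
Change in producer surplus = 179299/12 - 37636/3 = 2396.25.

2396.25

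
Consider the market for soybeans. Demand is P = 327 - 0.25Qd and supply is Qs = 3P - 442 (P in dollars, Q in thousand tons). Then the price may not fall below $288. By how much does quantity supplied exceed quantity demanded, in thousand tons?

Rearranging demand gives Qd = 1308 - 4P. Setting quantity demanded equal to quantity supplied, 1308 - 4P = 3P - 442, gives P* = 250 and Q* = 308.
The floor of 288 is above the equilibrium price 250, so it binds.
At P = 288: Qd = 1308 - 4·288 = 156 and Qs = 3·288 - 442 = 422.
Surplus = Qs - Qd = 422 - 156 = 266.

266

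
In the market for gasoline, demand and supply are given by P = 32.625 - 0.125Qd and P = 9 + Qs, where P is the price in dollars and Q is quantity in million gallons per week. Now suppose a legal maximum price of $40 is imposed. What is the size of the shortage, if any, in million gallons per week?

0

Rearranging demand gives Qd = 261 - 8P; rearranging supply gives Qs = P - 9. In a free market, 261 - 8P = P - 9 gives the equilibrium P* = 30, Q* = 21.
Since 40 is above P* = 30, the ceiling does not bind and the free-market outcome prevails.
Since the control does not bind, there is no shortage.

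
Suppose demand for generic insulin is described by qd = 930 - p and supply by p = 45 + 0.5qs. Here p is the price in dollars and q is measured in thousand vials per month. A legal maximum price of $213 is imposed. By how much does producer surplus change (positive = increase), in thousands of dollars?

Rearranging supply gives qs = 2p - 90. Setting quantity demanded equal to quantity supplied, 930 - p = 2p - 90, gives p* = 340 and q* = 590.
The ceiling of 213 is below the equilibrium price 340, so it binds.
At p = 213: qd = 930 - 213 = 717 and qs = 2·213 - 90 = 336.
Producer surplus without the control is ½ · (340 - 45) · 590 = 87025.
With the ceiling, producers sell 336 units at 213, so PS = ½ · (213 - 45) · 336 = 28224.
Change in producer surplus = 28224 - 87025 = -58801.

-58801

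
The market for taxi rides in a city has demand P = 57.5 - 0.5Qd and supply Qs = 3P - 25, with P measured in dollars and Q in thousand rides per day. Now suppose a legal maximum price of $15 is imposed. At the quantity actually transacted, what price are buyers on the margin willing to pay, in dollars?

Rearranging demand gives Qd = 115 - 2P. In a free market, 115 - 2P = 3P - 25 gives the equilibrium P* = 28, Q* = 59.
Because the ceiling (15) lies below the market-clearing price, it is binding.
At P = 15: Qd = 115 - 2·15 = 85 and Qs = 3·15 - 25 = 20.
Only 20 units reach the market. On the demand curve, the marginal buyer's willingness to pay at Q = 20 is (115 - 20)/2 = 47.5.

47.5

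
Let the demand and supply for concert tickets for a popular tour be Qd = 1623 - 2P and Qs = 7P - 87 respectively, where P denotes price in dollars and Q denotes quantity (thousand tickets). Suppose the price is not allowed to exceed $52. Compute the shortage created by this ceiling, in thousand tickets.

Setting quantity demanded equal to quantity supplied, 1623 - 2P = 7P - 87, gives P* = 190 and Q* = 1243.
The ceiling of 52 is below the equilibrium price 190, so it binds.
At P = 52: Qd = 1623 - 2·52 = 1519 and Qs = 7·52 - 87 = 277.
Shortage = Qd - Qs = 1519 - 277 = 1242.

1242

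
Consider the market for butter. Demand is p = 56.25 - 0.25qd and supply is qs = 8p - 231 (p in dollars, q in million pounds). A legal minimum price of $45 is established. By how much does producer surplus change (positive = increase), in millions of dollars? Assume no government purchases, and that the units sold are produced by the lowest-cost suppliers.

266

Rearranging demand gives qd = 225 - 4p. Equilibrium: 225 - 4p = 8p - 231, so 456 = 12p and p* = 38, q* = 73.
Since 45 > 38, the floor is binding.
At p = 45: qd = 225 - 4·45 = 45 and qs = 8·45 - 231 = 129.
Producer surplus without the control is ½ · (38 - 28.875) · 73 = 333.0625.
With the floor, 45 units are sold at 45. The supply price at q = 45 is 34.5, so PS = ½ · [(45 - 28.875) + (45 - 34.5)] · 45 = 599.0625.
Change in producer surplus = 599.0625 - 333.0625 = 266.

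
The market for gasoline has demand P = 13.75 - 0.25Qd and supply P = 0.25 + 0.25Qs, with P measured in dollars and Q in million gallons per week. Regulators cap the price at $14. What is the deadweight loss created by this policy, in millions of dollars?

Rearranging demand gives Qd = 55 - 4P; rearranging supply gives Qs = 4P - 1. Without the control the market clears where 55 - 4P = 4P - 1, i.e. P* = 7 and Q* = 27.
The ceiling of 14 is above the equilibrium price 7, so it is not binding; the market clears at P* = 7, Q* = 27.
Since the control does not bind, no trades are prevented and deadweight loss is zero.

0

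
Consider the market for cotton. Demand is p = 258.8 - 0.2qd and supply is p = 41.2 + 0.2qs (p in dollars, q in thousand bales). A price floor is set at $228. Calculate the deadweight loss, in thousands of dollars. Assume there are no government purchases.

30420

Rearranging demand gives qd = 1294 - 5p; rearranging supply gives qs = 5p - 206. In a free market, 1294 - 5p = 5p - 206 gives the equilibrium p* = 150, q* = 544.
The floor of 228 is above the equilibrium price 150, so it binds.
At p = 228: qd = 1294 - 5·228 = 154 and qs = 5·228 - 206 = 934.
Quantity traded falls to 154. At q = 154 the demand price is (1294 - 154)/5 = 228 and the supply price is (206 + 154)/5 = 72.
Deadweight loss = ½ · (228 - 72) · (544 - 154) = ½ · 156 · 390 = 30420.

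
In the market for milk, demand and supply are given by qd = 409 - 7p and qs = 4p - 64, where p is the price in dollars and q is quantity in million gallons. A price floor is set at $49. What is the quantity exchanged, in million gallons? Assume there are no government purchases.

66

In a free market, 409 - 7p = 4p - 64 gives the equilibrium p* = 43, q* = 108.
Since 49 > 43, the floor is binding.
At p = 49: qd = 409 - 7·49 = 66 and qs = 4·49 - 64 = 132.
The quantity actually transacted is the short side, demand: 66.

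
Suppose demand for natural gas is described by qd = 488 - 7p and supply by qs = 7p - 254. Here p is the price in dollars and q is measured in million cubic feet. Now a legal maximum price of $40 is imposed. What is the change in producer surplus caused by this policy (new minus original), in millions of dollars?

-929.5

Without the control the market clears where 488 - 7p = 7p - 254, i.e. p* = 53 and q* = 117.
The ceiling of 40 is below the equilibrium price 53, so it binds.
At p = 40: qd = 488 - 7·40 = 208 and qs = 7·40 - 254 = 26.
Producer surplus without the control is ½ · (53 - 254/7) · 117 = 13689/14.
With the ceiling, producers sell 26 units at 40, so PS = ½ · (40 - 254/7) · 26 = 338/7.
Change in producer surplus = 338/7 - 13689/14 = -929.5.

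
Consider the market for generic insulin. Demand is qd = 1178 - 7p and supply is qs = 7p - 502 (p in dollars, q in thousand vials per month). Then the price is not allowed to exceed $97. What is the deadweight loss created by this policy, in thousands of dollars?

Setting quantity demanded equal to quantity supplied, 1178 - 7p = 7p - 502, gives p* = 120 and q* = 338.
Because the ceiling (97) lies below the market-clearing price, it is binding.
At p = 97: qd = 1178 - 7·97 = 499 and qs = 7·97 - 502 = 177.
Quantity traded falls to 177. At q = 177 the demand price is (1178 - 177)/7 = 143 and the supply price is (502 + 177)/7 = 97.
Deadweight loss = ½ · (143 - 97) · (338 - 177) = ½ · 46 · 161 = 3703.

3703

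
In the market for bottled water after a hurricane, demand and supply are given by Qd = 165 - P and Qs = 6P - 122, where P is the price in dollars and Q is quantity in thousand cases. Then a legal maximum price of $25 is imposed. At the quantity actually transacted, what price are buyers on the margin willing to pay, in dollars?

In a free market, 165 - P = 6P - 122 gives the equilibrium P* = 41, Q* = 124.
The ceiling of 25 is below the equilibrium price 41, so it binds.
At P = 25: Qd = 165 - 25 = 140 and Qs = 6·25 - 122 = 28.
Only 28 units reach the market. On the demand curve, the marginal buyer's willingness to pay at Q = 28 is (165 - 28) = 137.

137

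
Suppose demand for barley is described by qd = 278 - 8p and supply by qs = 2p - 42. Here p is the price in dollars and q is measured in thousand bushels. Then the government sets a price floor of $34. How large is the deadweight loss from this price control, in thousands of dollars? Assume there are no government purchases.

80

Equilibrium: 278 - 8p = 2p - 42, so 320 = 10p and p* = 32, q* = 22.
Since 34 > 32, the floor is binding.
At p = 34: qd = 278 - 8·34 = 6 and qs = 2·34 - 42 = 26.
Quantity traded falls to 6. At q = 6 the demand price is (278 - 6)/8 = 34 and the supply price is (42 + 6)/2 = 24.
Deadweight loss = ½ · (34 - 24) · (22 - 6) = ½ · 10 · 16 = 80.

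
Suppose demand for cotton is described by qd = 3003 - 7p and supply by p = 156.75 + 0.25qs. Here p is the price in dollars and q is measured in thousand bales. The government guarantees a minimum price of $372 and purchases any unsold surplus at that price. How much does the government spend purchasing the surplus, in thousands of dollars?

Rearranging supply gives qs = 4p - 627. In a free market, 3003 - 7p = 4p - 627 gives the equilibrium p* = 330, q* = 693.
Since 372 > 330, the floor is binding.
At p = 372: qd = 3003 - 7·372 = 399 and qs = 4·372 - 627 = 861.
Surplus = qs - qd = 462.
Government expenditure = surplus × support price = 462 × 372 = 171864.

171864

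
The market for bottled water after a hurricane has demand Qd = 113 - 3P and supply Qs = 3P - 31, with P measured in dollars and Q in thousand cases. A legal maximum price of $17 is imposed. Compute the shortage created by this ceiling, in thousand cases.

Setting quantity demanded equal to quantity supplied, 113 - 3P = 3P - 31, gives P* = 24 and Q* = 41.
The ceiling of 17 is below the equilibrium price 24, so it binds.
At P = 17: Qd = 113 - 3·17 = 62 and Qs = 3·17 - 31 = 20.
Shortage = Qd - Qs = 62 - 20 = 42.

42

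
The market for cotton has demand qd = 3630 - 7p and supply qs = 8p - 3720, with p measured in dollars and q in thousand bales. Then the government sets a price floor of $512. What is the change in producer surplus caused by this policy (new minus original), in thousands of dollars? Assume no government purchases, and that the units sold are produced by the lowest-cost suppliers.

Equilibrium: 3630 - 7p = 8p - 3720, so 7350 = 15p and p* = 490, q* = 200.
The floor of 512 is above the equilibrium price 490, so it binds.
At p = 512: qd = 3630 - 7·512 = 46 and qs = 8·512 - 3720 = 376.
Producer surplus without the control is ½ · (490 - 465) · 200 = 2500.
With the floor, 46 units are sold at 512. The supply price at q = 46 is 470.75, so PS = ½ · [(512 - 465) + (512 - 470.75)] · 46 = 2029.75.
Change in producer surplus = 2029.75 - 2500 = -470.25.

-470.25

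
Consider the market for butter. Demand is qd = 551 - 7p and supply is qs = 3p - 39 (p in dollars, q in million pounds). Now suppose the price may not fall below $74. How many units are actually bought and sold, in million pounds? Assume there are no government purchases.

33

Equilibrium: 551 - 7p = 3p - 39, so 590 = 10p and p* = 59, q* = 138.
Since 74 > 59, the floor is binding.
At p = 74: qd = 551 - 7·74 = 33 and qs = 3·74 - 39 = 183.
The quantity actually transacted is the short side, demand: 33.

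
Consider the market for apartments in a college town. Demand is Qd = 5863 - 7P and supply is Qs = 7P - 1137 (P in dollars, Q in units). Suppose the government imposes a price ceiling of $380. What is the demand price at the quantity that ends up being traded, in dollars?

620

Setting quantity demanded equal to quantity supplied, 5863 - 7P = 7P - 1137, gives P* = 500 and Q* = 2363.
Because the ceiling (380) lies below the market-clearing price, it is binding.
At P = 380: Qd = 5863 - 7·380 = 3203 and Qs = 7·380 - 1137 = 1523.
Only 1523 units reach the market. On the demand curve, the marginal buyer's willingness to pay at Q = 1523 is (5863 - 1523)/7 = 620.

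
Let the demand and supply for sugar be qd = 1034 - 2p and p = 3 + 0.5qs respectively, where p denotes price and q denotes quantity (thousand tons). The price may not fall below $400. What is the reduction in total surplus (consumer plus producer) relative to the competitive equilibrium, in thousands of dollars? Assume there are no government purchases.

39200

Rearranging supply gives qs = 2p - 6. Equilibrium: 1034 - 2p = 2p - 6, so 1040 = 4p and p* = 260, q* = 514.
Since 400 > 260, the floor is binding.
At p = 400: qd = 1034 - 2·400 = 234 and qs = 2·400 - 6 = 794.
Quantity traded falls to 234. At q = 234 the demand price is (1034 - 234)/2 = 400 and the supply price is (6 + 234)/2 = 120.
Deadweight loss = ½ · (400 - 120) · (514 - 234) = ½ · 280 · 280 = 39200.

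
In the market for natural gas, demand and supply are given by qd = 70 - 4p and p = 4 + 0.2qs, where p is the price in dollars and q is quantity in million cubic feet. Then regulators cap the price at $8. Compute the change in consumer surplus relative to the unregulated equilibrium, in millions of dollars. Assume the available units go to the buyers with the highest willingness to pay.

27.5

Rearranging supply gives qs = 5p - 20. Without the control the market clears where 70 - 4p = 5p - 20, i.e. p* = 10 and q* = 30.
The ceiling of 8 is below the equilibrium price 10, so it binds.
At p = 8: qd = 70 - 4·8 = 38 and qs = 5·8 - 20 = 20.
Consumer surplus without the control is ½ · (17.5 - 10) · 30 = 112.5.
With the ceiling, 20 units are sold at 8 (assume they go to the highest-value buyers). The demand price at q = 20 is 12.5, so CS = ½ · [(17.5 - 8) + (12.5 - 8)] · 20 = 140.
Change in consumer surplus = 140 - 112.5 = 27.5.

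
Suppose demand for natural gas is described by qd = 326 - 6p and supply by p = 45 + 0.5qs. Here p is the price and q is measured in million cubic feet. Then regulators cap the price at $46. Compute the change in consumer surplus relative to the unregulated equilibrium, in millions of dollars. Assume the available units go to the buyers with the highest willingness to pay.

0

Rearranging supply gives qs = 2p - 90. In a free market, 326 - 6p = 2p - 90 gives the equilibrium p* = 52, q* = 14.
Because the ceiling (46) lies below the market-clearing price, it is binding.
At p = 46: qd = 326 - 6·46 = 50 and qs = 2·46 - 90 = 2.
Consumer surplus without the control is ½ · (163/3 - 52) · 14 = 49/3.
With the ceiling, 2 units are sold at 46 (assume they go to the highest-value buyers). The demand price at q = 2 is 54, so CS = ½ · [(163/3 - 46) + (54 - 46)] · 2 = 49/3.
Change in consumer surplus = 49/3 - 49/3 = 0.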